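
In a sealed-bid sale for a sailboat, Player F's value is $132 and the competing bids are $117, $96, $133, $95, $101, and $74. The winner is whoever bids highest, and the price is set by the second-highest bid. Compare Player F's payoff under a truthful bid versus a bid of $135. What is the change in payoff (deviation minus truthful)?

Change in payoff: -$1.

The highest competing bid is $133.
Bidding truthfully at $132: the top bid is $133 (a rival), so Player F loses. Payoff = $0.
Bidding $135: Player F has the top bid, wins, and pays the second-highest bid $133. Payoff = $132 − $133 = -$1.
Change = -$1 − $0 = -$1.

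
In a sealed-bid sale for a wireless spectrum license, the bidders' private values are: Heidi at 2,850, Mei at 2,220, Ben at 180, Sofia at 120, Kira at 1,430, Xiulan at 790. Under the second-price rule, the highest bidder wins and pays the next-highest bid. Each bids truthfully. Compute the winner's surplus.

630

Ranking the bids: Heidi 2,850 > Mei 2,220 > Kira 1,430 > Xiulan 790 > Ben 180 > Sofia 120.
Heidi wins with the top bid and pays the second-highest, 2,220.
Surplus = 2,850 − 2,220 = 630.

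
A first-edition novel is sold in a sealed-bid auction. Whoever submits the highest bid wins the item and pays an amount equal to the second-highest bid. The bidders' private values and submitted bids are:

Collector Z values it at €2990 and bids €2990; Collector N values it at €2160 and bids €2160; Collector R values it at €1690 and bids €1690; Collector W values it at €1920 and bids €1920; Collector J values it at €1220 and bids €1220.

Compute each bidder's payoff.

Sorted high to low: Collector Z €2990 > Collector N €2160 > Collector W €1920 > Collector R €1690 > Collector J €1220.
Collector Z has the top bid and wins; the price is the second-highest bid, €2160.
Collector Z's payoff = €2990 − €2160 = €830. All other bidders lose, so their payoff is 0.

Collector Z €830, Collector N €0, Collector R €0, Collector W €0, Collector J €0.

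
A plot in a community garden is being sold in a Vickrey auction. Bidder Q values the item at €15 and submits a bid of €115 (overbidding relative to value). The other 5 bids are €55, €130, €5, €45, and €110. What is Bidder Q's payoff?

Bidder Q's payoff: €0.

Highest competing bid: €130.
Bidder Q's bid €115 is not the highest, so Bidder Q loses, pays nothing, and earns zero payoff.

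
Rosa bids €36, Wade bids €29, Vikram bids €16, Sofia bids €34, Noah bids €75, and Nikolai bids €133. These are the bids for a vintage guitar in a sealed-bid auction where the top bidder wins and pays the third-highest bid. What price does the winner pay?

The winner pays €36.

Ranking the bids: Nikolai €133, then Noah €75, then Rosa €36, then Sofia €34, then Wade €29, then Vikram €16.
Nikolai is the highest bidder, so Nikolai wins.
Under the third-price rule, the price is the third-highest bid: €36.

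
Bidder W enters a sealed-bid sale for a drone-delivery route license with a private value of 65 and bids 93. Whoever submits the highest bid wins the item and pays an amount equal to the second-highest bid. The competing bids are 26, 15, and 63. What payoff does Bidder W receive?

2

Highest competing bid: 63.
Bidder W's bid 93 is the highest overall, so Bidder W wins and pays the second-highest bid, 63.
Payoff = value − price = 65 − 63 = 2.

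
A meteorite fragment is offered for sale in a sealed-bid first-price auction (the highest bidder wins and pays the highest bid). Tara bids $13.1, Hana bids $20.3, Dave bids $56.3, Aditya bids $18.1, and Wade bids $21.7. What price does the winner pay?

Ordered from highest: Dave $56.3 > Wade $21.7 > Hana $20.3 > Aditya $18.1 > Tara $13.1.
Dave is the highest bidder, so Dave wins.
Under the first-price rule, the price is the highest bid: $56.3.

Price paid: $56.3.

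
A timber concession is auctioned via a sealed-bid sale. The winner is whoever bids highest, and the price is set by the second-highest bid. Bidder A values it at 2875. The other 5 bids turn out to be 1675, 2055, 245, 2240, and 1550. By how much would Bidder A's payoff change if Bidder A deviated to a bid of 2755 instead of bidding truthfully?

The highest competing bid is 2240.
Bidding truthfully at 2875: Bidder A has the top bid, wins, and pays the second-highest bid 2240. Payoff = 2875 − 2240 = 635.
Bidding 2755: Bidder A has the top bid, wins, and pays the second-highest bid 2240. Payoff = 2875 − 2240 = 635.
Change = 635 − 635 = 0.

0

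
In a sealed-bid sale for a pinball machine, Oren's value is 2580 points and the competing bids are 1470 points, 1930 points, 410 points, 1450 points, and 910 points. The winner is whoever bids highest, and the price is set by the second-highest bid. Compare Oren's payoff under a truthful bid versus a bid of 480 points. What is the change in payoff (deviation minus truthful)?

-650 points

The highest competing bid is 1930 points.
Bidding truthfully at 2580 points: Oren has the top bid, wins, and pays the second-highest bid 1930 points. Payoff = 2580 points − 1930 points = 650 points.
Bidding 480 points: the top bid is 1930 points (a rival), so Oren loses. Payoff = 0 points.
Change = 0 points − 650 points = -650 points.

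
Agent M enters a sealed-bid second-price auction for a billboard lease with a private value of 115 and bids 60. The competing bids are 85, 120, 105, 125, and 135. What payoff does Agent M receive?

Agent M's payoff: 0.

Highest competing bid: 135.
Agent M's bid 60 is not the highest, so Agent M loses, pays nothing, and earns zero payoff.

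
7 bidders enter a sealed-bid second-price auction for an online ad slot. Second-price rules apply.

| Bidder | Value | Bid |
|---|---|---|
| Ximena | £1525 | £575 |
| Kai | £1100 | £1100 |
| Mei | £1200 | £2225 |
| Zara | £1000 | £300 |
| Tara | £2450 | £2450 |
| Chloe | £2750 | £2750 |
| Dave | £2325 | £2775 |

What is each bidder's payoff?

Ranking the bids: Dave £2775; Chloe £2750; Tara £2450; Mei £2225; Kai £1100; Ximena £575; Zara £300.
Dave has the top bid and wins; the price is the second-highest bid, £2750.
Dave's payoff = £2325 − £2750 = -£425. All other bidders lose, so their payoff is 0.

Payoffs: Ximena £0, Kai £0, Mei £0, Zara £0, Tara £0, Chloe £0, Dave -£425.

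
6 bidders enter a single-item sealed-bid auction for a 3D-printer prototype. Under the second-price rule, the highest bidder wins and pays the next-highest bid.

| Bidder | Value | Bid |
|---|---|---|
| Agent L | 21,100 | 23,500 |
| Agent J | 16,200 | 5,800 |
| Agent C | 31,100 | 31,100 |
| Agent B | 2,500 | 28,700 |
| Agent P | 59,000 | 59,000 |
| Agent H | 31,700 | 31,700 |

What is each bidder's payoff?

Bids in descending order: Agent P 59,000; Agent H 31,700; Agent C 31,100; Agent B 28,700; Agent L 23,500; Agent J 5,800.
Agent P has the top bid and wins; the price is the second-highest bid, 31,700.
Agent P's payoff = 59,000 − 31,700 = 27,300. All other bidders lose, so their payoff is 0.

Agent L 0, Agent J 0, Agent C 0, Agent B 0, Agent P 27,300, Agent H 0.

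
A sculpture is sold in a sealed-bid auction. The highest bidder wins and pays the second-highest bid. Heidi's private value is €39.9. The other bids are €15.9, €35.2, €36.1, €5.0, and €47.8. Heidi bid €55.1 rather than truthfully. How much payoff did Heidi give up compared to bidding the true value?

€7.9

The highest competing bid is €47.8.
Bidding truthfully at €39.9: the top bid is €47.8 (a rival), so Heidi loses. Payoff = €0.0.
Bidding €55.1: Heidi has the top bid, wins, and pays the second-highest bid €47.8. Payoff = €39.9 − €47.8 = -€7.9.
Regret = truthful payoff − actual payoff = €0.0 − -€7.9 = €7.9.
This is the dominant-strategy logic: truthful bidding weakly beats any alternative.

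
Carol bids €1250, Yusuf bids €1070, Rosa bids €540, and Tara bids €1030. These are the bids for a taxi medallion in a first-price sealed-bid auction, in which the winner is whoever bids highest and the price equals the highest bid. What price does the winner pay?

Ranking the bids: Carol €1250; Yusuf €1070; Tara €1030; Rosa €540.
Carol is the highest bidder, so Carol wins.
Under the first-price rule, the price is the highest bid: €1250.

€1250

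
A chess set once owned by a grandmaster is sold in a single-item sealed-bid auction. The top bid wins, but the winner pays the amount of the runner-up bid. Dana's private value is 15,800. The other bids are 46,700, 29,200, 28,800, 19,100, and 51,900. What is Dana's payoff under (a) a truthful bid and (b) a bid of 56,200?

The highest competing bid is 51,900.
Bidding truthfully at 15,800: the top bid is 51,900 (a rival), so Dana loses. Payoff = 0.
Bidding 56,200: Dana has the top bid, wins, and pays the second-highest bid 51,900. Payoff = 15,800 − 51,900 = -36,100.
This is the dominant-strategy logic: truthful bidding weakly beats any alternative.

Truthful: 0; alternative: -36,100.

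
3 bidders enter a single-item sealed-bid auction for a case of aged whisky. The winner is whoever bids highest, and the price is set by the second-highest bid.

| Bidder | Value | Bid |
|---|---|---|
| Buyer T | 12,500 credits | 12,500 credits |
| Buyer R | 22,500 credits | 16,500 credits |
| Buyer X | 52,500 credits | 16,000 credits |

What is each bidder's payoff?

Ordered from highest: Buyer R 16,500 credits; Buyer X 16,000 credits; Buyer T 12,500 credits.
Buyer R has the top bid and wins; the price is the second-highest bid, 16,000 credits.
Buyer R's payoff = 22,500 credits − 16,000 credits = 6,500 credits. All other bidders lose, so their payoff is 0.

Buyer T 0 credits, Buyer R 6,500 credits, Buyer X 0 credits.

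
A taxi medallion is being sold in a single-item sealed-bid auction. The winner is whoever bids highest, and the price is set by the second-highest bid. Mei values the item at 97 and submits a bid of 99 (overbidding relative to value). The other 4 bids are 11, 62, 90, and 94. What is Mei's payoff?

3

Highest competing bid: 94.
Mei's bid 99 is the highest overall, so Mei wins and pays the second-highest bid, 94.
Payoff = value − price = 97 − 94 = 3.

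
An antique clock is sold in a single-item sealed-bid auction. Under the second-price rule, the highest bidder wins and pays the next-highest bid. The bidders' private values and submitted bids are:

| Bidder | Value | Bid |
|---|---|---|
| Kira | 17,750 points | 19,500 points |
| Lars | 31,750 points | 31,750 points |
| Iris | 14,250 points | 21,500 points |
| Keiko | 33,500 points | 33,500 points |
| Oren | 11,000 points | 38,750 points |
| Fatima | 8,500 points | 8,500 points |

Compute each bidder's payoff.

Bids in descending order: Oren 38,750 points; Keiko 33,500 points; Lars 31,750 points; Iris 21,500 points; Kira 19,500 points; Fatima 8,500 points.
Oren has the top bid and wins; the price is the second-highest bid, 33,500 points.
Oren's payoff = 11,000 points − 33,500 points = -22,500 points. All other bidders lose, so their payoff is 0.

Payoffs: Kira 0 points, Lars 0 points, Iris 0 points, Keiko 0 points, Oren -22,500 points, Fatima 0 points.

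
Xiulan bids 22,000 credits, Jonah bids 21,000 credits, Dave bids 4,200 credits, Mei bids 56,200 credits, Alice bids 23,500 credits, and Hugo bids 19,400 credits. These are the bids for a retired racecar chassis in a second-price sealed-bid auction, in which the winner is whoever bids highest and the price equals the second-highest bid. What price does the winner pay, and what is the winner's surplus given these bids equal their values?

Sorted high to low: Mei 56,200 credits > Alice 23,500 credits > Xiulan 22,000 credits > Jonah 21,000 credits > Hugo 19,400 credits > Dave 4,200 credits.
Mei is the highest bidder, so Mei wins.
Under the second-price rule, the price is the second-highest bid: 23,500 credits.
Surplus = 56,200 credits − 23,500 credits = 32,700 credits.

The winner pays 23,500 credits for a surplus of 32,700 credits.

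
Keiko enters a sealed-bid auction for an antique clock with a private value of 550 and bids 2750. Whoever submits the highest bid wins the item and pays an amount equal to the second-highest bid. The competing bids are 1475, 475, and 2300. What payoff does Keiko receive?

Highest competing bid: 2300.
Keiko's bid 2750 is the highest overall, so Keiko wins and pays the second-highest bid, 2300.
Payoff = value − price = 550 − 2300 = -1750.
Overbidding won the item at a price above value — truthful bidding would have avoided this loss.

Payoff = -1750.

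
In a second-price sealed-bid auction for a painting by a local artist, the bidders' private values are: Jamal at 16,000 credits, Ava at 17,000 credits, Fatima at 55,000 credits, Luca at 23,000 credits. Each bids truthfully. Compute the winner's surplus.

32,000 credits

Ordered from highest: Fatima 55,000 credits; Luca 23,000 credits; Ava 17,000 credits; Jamal 16,000 credits.
Fatima wins with the top bid and pays the second-highest, 23,000 credits.
Surplus = 55,000 credits − 23,000 credits = 32,000 credits.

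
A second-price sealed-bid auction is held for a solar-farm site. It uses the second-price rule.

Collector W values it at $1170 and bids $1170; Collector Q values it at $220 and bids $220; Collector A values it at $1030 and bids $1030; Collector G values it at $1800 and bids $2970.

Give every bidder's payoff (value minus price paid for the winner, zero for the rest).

Collector W $0, Collector Q $0, Collector A $0, Collector G $630.

Ordered from highest: Collector G $2970, then Collector W $1170, then Collector A $1030, then Collector Q $220.
Collector G has the top bid and wins; the price is the second-highest bid, $1170.
Collector G's payoff = $1800 − $1170 = $630. All other bidders lose, so their payoff is 0.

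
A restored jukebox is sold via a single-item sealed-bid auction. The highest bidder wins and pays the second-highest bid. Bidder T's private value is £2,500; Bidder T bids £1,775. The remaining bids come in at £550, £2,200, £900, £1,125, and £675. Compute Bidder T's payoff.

Highest competing bid: £2,200.
Bidder T's bid £1,775 is not the highest, so Bidder T loses, pays nothing, and earns zero payoff.

£0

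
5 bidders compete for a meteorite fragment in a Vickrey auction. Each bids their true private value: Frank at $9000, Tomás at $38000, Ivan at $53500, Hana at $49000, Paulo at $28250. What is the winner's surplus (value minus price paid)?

Winner's surplus: $4500.

Sorted high to low: Ivan $53500, then Hana $49000, then Tomás $38000, then Paulo $28250, then Frank $9000.
Ivan wins with the top bid and pays the second-highest, $49000.
Surplus = $53500 − $49000 = $4500.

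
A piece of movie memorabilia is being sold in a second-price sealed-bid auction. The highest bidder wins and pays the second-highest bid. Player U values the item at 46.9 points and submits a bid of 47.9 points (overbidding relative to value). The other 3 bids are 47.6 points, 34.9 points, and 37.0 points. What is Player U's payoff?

Player U's payoff: -0.7 points.

Highest competing bid: 47.6 points.
Player U's bid 47.9 points is the highest overall, so Player U wins and pays the second-highest bid, 47.6 points.
Payoff = value − price = 46.9 points − 47.6 points = -0.7 points.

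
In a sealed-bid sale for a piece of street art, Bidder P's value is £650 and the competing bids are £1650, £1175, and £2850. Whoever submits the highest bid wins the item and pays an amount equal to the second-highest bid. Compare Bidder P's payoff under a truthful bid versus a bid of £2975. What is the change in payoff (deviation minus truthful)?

Payoff change: -£2200.

The highest competing bid is £2850.
Bidding truthfully at £650: the top bid is £2850 (a rival), so Bidder P loses. Payoff = £0.
Bidding £2975: Bidder P has the top bid, wins, and pays the second-highest bid £2850. Payoff = £650 − £2850 = -£2200.
Change = -£2200 − £0 = -£2200.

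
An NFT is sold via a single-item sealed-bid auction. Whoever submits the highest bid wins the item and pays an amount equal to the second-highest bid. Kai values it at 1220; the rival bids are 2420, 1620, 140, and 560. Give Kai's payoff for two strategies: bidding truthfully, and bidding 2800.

The highest competing bid is 2420.
Bidding truthfully at 1220: the top bid is 2420 (a rival), so Kai loses. Payoff = 0.
Bidding 2800: Kai has the top bid, wins, and pays the second-highest bid 2420. Payoff = 1220 − 2420 = -1200.
This is the dominant-strategy logic: truthful bidding weakly beats any alternative.

(a) 0  (b) -1200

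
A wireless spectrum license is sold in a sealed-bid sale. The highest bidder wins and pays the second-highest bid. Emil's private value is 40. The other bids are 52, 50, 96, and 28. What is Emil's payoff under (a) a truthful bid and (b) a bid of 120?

(a) 0  (b) -56

The highest competing bid is 96.
Bidding truthfully at 40: the top bid is 96 (a rival), so Emil loses. Payoff = 0.
Bidding 120: Emil has the top bid, wins, and pays the second-highest bid 96. Payoff = 40 − 96 = -56.
This is the dominant-strategy logic: truthful bidding weakly beats any alternative.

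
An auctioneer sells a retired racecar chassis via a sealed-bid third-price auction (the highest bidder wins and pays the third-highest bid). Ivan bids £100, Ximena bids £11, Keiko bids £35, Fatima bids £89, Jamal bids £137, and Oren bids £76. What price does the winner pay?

Bids in descending order: Jamal £137 > Ivan £100 > Fatima £89 > Oren £76 > Keiko £35 > Ximena £11.
Jamal is the highest bidder, so Jamal wins.
Under the third-price rule, the price is the third-highest bid: £89.

Price paid: £89.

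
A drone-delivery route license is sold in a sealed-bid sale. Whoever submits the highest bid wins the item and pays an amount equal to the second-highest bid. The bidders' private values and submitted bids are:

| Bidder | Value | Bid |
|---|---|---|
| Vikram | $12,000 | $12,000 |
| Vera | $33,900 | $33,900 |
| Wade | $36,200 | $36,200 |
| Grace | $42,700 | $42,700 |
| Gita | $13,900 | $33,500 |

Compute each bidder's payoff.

Payoffs: Vikram $0, Vera $0, Wade $0, Grace $6,500, Gita $0.

Sorted high to low: Grace $42,700, then Wade $36,200, then Vera $33,900, then Gita $33,500, then Vikram $12,000.
Grace has the top bid and wins; the price is the second-highest bid, $36,200.
Grace's payoff = $42,700 − $36,200 = $6,500. All other bidders lose, so their payoff is 0.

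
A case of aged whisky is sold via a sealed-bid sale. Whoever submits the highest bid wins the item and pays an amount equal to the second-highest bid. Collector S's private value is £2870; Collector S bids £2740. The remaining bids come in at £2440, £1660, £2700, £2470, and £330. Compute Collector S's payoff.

Highest competing bid: £2700.
Collector S's bid £2740 is the highest overall, so Collector S wins and pays the second-highest bid, £2700.
Payoff = value − price = £2870 − £2700 = £170.

£170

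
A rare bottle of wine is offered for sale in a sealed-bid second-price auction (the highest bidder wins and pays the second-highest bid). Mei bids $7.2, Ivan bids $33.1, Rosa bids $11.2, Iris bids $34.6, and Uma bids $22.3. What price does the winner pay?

Sorted high to low: Iris $34.6, then Ivan $33.1, then Uma $22.3, then Rosa $11.2, then Mei $7.2.
Iris is the highest bidder, so Iris wins.
Under the second-price rule, the price is the second-highest bid: $33.1.

$33.1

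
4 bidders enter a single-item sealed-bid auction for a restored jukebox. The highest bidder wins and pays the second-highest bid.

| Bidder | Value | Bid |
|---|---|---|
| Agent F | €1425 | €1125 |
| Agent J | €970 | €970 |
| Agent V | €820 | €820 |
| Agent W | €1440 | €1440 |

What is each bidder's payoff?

Bids in descending order: Agent W €1440; Agent F €1125; Agent J €970; Agent V €820.
Agent W has the top bid and wins; the price is the second-highest bid, €1125.
Agent W's payoff = €1440 − €1125 = €315. All other bidders lose, so their payoff is 0.

Agent F €0, Agent J €0, Agent V €0, Agent W €315.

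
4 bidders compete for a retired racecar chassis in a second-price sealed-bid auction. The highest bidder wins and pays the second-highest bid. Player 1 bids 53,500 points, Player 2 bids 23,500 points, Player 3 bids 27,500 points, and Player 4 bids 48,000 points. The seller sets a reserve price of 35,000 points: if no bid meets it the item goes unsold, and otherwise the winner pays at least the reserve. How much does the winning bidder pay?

Ordered from highest: Player 1 53,500 points; Player 4 48,000 points; Player 3 27,500 points; Player 2 23,500 points.
Player 1 has the highest bid, so Player 1 wins.
The second-highest bid is 48,000 points, which exceeds the reserve, so that sets the price.

Price paid: 48,000 points.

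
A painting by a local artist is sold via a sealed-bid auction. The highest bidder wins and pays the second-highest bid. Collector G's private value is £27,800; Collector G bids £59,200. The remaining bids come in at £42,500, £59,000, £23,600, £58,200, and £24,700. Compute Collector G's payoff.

Highest competing bid: £59,000.
Collector G's bid £59,200 is the highest overall, so Collector G wins and pays the second-highest bid, £59,000.
Payoff = value − price = £27,800 − £59,000 = -£31,200.
Overbidding won the item at a price above value — truthful bidding would have avoided this loss.

Collector G's payoff: -£31,200.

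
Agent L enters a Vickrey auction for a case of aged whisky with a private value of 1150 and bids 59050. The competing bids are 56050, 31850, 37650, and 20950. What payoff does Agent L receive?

Agent L's payoff: -54900.

Highest competing bid: 56050.
Agent L's bid 59050 is the highest overall, so Agent L wins and pays the second-highest bid, 56050.
Payoff = value − price = 1150 − 56050 = -54900.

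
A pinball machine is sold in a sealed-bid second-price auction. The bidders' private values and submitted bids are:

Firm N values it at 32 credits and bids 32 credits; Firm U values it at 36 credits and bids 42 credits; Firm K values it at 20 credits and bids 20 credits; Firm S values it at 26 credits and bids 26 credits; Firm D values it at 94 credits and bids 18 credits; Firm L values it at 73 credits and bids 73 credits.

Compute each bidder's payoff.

Payoffs: Firm N 0 credits, Firm U 0 credits, Firm K 0 credits, Firm S 0 credits, Firm D 0 credits, Firm L 31 credits.

Ranking the bids: Firm L 73 credits > Firm U 42 credits > Firm N 32 credits > Firm S 26 credits > Firm K 20 credits > Firm D 18 credits.
Firm L has the top bid and wins; the price is the second-highest bid, 42 credits.
Firm L's payoff = 73 credits − 42 credits = 31 credits. All other bidders lose, so their payoff is 0.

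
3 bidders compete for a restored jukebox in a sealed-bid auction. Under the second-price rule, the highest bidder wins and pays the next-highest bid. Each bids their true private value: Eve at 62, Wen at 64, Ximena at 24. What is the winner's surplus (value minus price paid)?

Ranking the bids: Wen 64 > Eve 62 > Ximena 24.
Wen wins with the top bid and pays the second-highest, 62.
Surplus = 64 − 62 = 2.

Surplus = 2.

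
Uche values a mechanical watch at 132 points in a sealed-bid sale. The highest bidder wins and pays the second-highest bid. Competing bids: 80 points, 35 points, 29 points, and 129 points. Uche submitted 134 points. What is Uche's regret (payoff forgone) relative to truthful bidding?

The highest competing bid is 129 points.
Bidding truthfully at 132 points: Uche has the top bid, wins, and pays the second-highest bid 129 points. Payoff = 132 points − 129 points = 3 points.
Bidding 134 points: Uche has the top bid, wins, and pays the second-highest bid 129 points. Payoff = 132 points − 129 points = 3 points.
Regret = truthful payoff − actual payoff = 3 points − 3 points = 0 points.
The bid only affects whether you win, not the price — here both bids land on the same side of the top rival bid, so the deviation is payoff-neutral.

Payoff forgone: 0 points.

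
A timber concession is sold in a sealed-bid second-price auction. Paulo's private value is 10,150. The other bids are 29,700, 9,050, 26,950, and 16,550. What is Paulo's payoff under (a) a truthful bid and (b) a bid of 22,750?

The highest competing bid is 29,700.
Bidding truthfully at 10,150: the top bid is 29,700 (a rival), so Paulo loses. Payoff = 0.
Bidding 22,750: the top bid is 29,700 (a rival), so Paulo loses. Payoff = 0.

Truthful: 0; alternative: 0.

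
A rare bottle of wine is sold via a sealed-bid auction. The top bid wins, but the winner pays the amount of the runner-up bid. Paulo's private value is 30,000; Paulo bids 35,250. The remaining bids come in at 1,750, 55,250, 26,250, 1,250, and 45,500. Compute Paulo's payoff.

Paulo's payoff: 0.

Highest competing bid: 55,250.
Paulo's bid 35,250 is not the highest, so Paulo loses, pays nothing, and earns zero payoff.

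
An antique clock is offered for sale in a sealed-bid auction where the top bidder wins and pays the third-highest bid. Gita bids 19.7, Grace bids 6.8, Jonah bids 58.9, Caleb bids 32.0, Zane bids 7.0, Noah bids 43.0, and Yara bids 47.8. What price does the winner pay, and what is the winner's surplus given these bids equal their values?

Sorted high to low: Jonah 58.9; Yara 47.8; Noah 43.0; Caleb 32.0; Gita 19.7; Zane 7.0; Grace 6.8.
Jonah is the highest bidder, so Jonah wins.
Under the third-price rule, the price is the third-highest bid: 43.0.
Surplus = 58.9 − 43.0 = 15.9.

Price 43.0; surplus 15.9.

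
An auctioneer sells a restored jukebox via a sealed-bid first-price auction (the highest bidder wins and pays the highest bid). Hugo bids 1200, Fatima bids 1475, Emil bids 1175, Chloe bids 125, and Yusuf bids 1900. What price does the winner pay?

The winner pays 1900.

Ranking the bids: Yusuf 1900, then Fatima 1475, then Hugo 1200, then Emil 1175, then Chloe 125.
Yusuf is the highest bidder, so Yusuf wins.
Under the first-price rule, the price is the highest bid: 1900.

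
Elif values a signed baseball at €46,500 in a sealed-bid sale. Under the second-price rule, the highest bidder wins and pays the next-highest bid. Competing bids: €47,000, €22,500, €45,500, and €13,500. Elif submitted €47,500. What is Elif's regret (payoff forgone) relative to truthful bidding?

The highest competing bid is €47,000.
Bidding truthfully at €46,500: the top bid is €47,000 (a rival), so Elif loses. Payoff = €0.
Bidding €47,500: Elif has the top bid, wins, and pays the second-highest bid €47,000. Payoff = €46,500 − €47,000 = -€500.
Regret = truthful payoff − actual payoff = €0 − -€500 = €500.

€500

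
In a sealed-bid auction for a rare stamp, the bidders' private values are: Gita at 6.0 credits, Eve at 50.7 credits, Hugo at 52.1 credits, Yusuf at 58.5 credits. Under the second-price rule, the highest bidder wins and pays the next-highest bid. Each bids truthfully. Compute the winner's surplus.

Bids in descending order: Yusuf 58.5 credits; Hugo 52.1 credits; Eve 50.7 credits; Gita 6.0 credits.
Yusuf wins with the top bid and pays the second-highest, 52.1 credits.
Surplus = 58.5 credits − 52.1 credits = 6.4 credits.

Winner's surplus: 6.4 credits.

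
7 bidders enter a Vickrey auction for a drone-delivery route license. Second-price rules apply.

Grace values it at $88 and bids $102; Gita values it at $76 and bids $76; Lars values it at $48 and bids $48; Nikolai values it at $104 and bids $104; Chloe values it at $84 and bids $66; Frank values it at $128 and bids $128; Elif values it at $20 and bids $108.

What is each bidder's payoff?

Bids in descending order: Frank $128; Elif $108; Nikolai $104; Grace $102; Gita $76; Chloe $66; Lars $48.
Frank has the top bid and wins; the price is the second-highest bid, $108.
Frank's payoff = $128 − $108 = $20. All other bidders lose, so their payoff is 0.

Payoffs: Grace $0, Gita $0, Lars $0, Nikolai $0, Chloe $0, Frank $20, Elif $0.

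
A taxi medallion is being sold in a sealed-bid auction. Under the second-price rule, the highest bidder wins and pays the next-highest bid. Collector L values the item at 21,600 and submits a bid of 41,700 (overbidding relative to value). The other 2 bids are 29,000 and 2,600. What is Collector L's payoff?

Collector L's payoff: -7,400.

Highest competing bid: 29,000.
Collector L's bid 41,700 is the highest overall, so Collector L wins and pays the second-highest bid, 29,000.
Payoff = value − price = 21,600 − 29,000 = -7,400.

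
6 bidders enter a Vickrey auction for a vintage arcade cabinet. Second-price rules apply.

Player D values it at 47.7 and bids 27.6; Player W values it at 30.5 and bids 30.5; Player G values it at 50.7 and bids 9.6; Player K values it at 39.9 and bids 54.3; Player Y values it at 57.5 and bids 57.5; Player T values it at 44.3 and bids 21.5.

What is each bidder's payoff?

Ordered from highest: Player Y 57.5; Player K 54.3; Player W 30.5; Player D 27.6; Player T 21.5; Player G 9.6.
Player Y has the top bid and wins; the price is the second-highest bid, 54.3.
Player Y's payoff = 57.5 − 54.3 = 3.2. All other bidders lose, so their payoff is 0.

Payoffs: Player D 0.0, Player W 0.0, Player G 0.0, Player K 0.0, Player Y 3.2, Player T 0.0.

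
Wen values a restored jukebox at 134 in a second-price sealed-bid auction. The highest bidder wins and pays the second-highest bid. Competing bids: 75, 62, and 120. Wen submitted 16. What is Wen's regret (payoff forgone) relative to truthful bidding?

Regret: 14.

The highest competing bid is 120.
Bidding truthfully at 134: Wen has the top bid, wins, and pays the second-highest bid 120. Payoff = 134 − 120 = 14.
Bidding 16: the top bid is 120 (a rival), so Wen loses. Payoff = 0.
Regret = truthful payoff − actual payoff = 14 − 0 = 14.
Deviating from a truthful bid can only lose payoff in a second-price auction — never gain.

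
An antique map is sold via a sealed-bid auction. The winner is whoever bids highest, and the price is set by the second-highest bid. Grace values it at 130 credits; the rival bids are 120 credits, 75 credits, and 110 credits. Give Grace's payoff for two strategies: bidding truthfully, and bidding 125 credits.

The highest competing bid is 120 credits.
Bidding truthfully at 130 credits: Grace has the top bid, wins, and pays the second-highest bid 120 credits. Payoff = 130 credits − 120 credits = 10 credits.
Bidding 125 credits: Grace has the top bid, wins, and pays the second-highest bid 120 credits. Payoff = 130 credits − 120 credits = 10 credits.

Truthful: 10 credits; alternative: 10 credits.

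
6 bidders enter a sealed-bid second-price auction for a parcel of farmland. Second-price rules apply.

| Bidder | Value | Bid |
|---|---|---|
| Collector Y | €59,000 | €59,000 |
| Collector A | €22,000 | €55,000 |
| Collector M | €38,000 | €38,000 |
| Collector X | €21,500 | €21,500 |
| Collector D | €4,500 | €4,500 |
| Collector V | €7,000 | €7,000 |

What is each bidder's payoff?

Sorted high to low: Collector Y €59,000; Collector A €55,000; Collector M €38,000; Collector X €21,500; Collector V €7,000; Collector D €4,500.
Collector Y has the top bid and wins; the price is the second-highest bid, €55,000.
Collector Y's payoff = €59,000 − €55,000 = €4,000. All other bidders lose, so their payoff is 0.

Collector Y €4,000, Collector A €0, Collector M €0, Collector X €0, Collector D €0, Collector V €0.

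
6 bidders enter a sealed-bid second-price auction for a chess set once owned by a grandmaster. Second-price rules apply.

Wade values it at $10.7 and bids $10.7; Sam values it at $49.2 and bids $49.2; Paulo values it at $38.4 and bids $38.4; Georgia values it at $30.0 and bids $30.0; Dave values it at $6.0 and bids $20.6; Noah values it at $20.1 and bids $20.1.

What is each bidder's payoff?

Payoffs: Wade $0.0, Sam $10.8, Paulo $0.0, Georgia $0.0, Dave $0.0, Noah $0.0.

Bids in descending order: Sam $49.2, then Paulo $38.4, then Georgia $30.0, then Dave $20.6, then Noah $20.1, then Wade $10.7.
Sam has the top bid and wins; the price is the second-highest bid, $38.4.
Sam's payoff = $49.2 − $38.4 = $10.8. All other bidders lose, so their payoff is 0.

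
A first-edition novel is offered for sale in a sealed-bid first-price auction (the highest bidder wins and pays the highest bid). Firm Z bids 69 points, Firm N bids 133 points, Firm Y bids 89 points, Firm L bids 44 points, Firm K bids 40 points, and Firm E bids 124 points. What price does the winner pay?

Ranking the bids: Firm N 133 points; Firm E 124 points; Firm Y 89 points; Firm Z 69 points; Firm L 44 points; Firm K 40 points.
Firm N is the highest bidder, so Firm N wins.
Under the first-price rule, the price is the highest bid: 133 points.

133 points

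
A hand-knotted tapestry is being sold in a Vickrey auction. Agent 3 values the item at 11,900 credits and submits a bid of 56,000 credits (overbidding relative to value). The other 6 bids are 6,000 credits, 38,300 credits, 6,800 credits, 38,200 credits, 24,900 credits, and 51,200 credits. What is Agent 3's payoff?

Highest competing bid: 51,200 credits.
Agent 3's bid 56,000 credits is the highest overall, so Agent 3 wins and pays the second-highest bid, 51,200 credits.
Payoff = value − price = 11,900 credits − 51,200 credits = -39,300 credits.
Overbidding won the item at a price above value — truthful bidding would have avoided this loss.

The bidder's payoff: -39,300 credits.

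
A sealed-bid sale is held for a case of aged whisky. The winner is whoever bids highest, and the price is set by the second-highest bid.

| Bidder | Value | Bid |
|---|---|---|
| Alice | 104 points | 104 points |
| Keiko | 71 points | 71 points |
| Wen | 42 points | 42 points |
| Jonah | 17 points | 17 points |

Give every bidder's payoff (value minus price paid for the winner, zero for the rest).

Sorted high to low: Alice 104 points > Keiko 71 points > Wen 42 points > Jonah 17 points.
Alice has the top bid and wins; the price is the second-highest bid, 71 points.
Alice's payoff = 104 points − 71 points = 33 points. All other bidders lose, so their payoff is 0.

Alice 33 points, Keiko 0 points, Wen 0 points, Jonah 0 points.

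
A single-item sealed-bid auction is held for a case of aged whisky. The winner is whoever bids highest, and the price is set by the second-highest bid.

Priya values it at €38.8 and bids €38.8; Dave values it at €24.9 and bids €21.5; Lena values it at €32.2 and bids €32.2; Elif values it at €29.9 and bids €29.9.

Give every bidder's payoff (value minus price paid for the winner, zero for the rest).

Priya €6.6, Dave €0.0, Lena €0.0, Elif €0.0.

Sorted high to low: Priya €38.8; Lena €32.2; Elif €29.9; Dave €21.5.
Priya has the top bid and wins; the price is the second-highest bid, €32.2.
Priya's payoff = €38.8 − €32.2 = €6.6. All other bidders lose, so their payoff is 0.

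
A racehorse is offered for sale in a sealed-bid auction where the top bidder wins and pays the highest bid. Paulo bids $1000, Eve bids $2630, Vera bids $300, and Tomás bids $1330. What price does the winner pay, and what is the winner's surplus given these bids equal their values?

Ordered from highest: Eve $2630; Tomás $1330; Paulo $1000; Vera $300.
Eve is the highest bidder, so Eve wins.
Under the first-price rule, the price is the highest bid: $2630.
Surplus = $2630 − $2630 = $0.

Price $2630; surplus $0.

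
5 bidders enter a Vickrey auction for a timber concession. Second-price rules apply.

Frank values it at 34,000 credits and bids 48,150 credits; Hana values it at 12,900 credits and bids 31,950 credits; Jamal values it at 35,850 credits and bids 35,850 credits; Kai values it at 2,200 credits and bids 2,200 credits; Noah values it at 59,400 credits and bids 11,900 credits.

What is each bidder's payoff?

Payoffs: Frank -1,850 credits, Hana 0 credits, Jamal 0 credits, Kai 0 credits, Noah 0 credits.

Sorted high to low: Frank 48,150 credits; Jamal 35,850 credits; Hana 31,950 credits; Noah 11,900 credits; Kai 2,200 credits.
Frank has the top bid and wins; the price is the second-highest bid, 35,850 credits.
Frank's payoff = 34,000 credits − 35,850 credits = -1,850 credits. All other bidders lose, so their payoff is 0.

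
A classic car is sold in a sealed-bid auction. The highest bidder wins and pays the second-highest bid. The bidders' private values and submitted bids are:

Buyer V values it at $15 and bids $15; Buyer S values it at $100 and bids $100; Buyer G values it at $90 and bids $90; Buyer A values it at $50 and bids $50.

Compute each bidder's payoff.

Buyer V $0, Buyer S $10, Buyer G $0, Buyer A $0.

Bids in descending order: Buyer S $100; Buyer G $90; Buyer A $50; Buyer V $15.
Buyer S has the top bid and wins; the price is the second-highest bid, $90.
Buyer S's payoff = $100 − $90 = $10. All other bidders lose, so their payoff is 0.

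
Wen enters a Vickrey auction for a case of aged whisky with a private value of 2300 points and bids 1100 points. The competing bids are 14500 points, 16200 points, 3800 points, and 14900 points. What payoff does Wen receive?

0 points

Highest competing bid: 16200 points.
Wen's bid 1100 points is not the highest, so Wen loses, pays nothing, and earns zero payoff.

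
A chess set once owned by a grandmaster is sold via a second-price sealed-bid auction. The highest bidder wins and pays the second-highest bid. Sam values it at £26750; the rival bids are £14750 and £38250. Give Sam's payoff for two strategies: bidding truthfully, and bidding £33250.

(a) £0  (b) £0

The highest competing bid is £38250.
Bidding truthfully at £26750: the top bid is £38250 (a rival), so Sam loses. Payoff = £0.
Bidding £33250: the top bid is £38250 (a rival), so Sam loses. Payoff = £0.
The bid only affects whether you win, not the price — here both bids land on the same side of the top rival bid, so the deviation is payoff-neutral.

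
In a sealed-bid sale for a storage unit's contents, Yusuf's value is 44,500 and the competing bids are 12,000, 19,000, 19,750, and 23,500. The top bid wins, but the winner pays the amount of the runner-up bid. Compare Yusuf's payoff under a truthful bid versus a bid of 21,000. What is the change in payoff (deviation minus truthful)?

Change in payoff: -21,000.

The highest competing bid is 23,500.
Bidding truthfully at 44,500: Yusuf has the top bid, wins, and pays the second-highest bid 23,500. Payoff = 44,500 − 23,500 = 21,000.
Bidding 21,000: the top bid is 23,500 (a rival), so Yusuf loses. Payoff = 0.
Change = 0 − 21,000 = -21,000.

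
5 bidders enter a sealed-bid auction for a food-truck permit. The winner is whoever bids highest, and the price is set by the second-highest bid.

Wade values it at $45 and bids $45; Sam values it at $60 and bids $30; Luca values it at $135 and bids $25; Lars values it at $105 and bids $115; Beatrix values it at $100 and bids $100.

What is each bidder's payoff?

Wade $0, Sam $0, Luca $0, Lars $5, Beatrix $0.

Sorted high to low: Lars $115; Beatrix $100; Wade $45; Sam $30; Luca $25.
Lars has the top bid and wins; the price is the second-highest bid, $100.
Lars's payoff = $105 − $100 = $5. All other bidders lose, so their payoff is 0.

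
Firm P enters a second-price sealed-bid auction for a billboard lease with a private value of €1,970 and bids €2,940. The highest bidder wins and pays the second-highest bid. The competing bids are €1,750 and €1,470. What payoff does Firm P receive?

Highest competing bid: €1,750.
Firm P's bid €2,940 is the highest overall, so Firm P wins and pays the second-highest bid, €1,750.
Payoff = value − price = €1,970 − €1,750 = €220.

Payoff = €220.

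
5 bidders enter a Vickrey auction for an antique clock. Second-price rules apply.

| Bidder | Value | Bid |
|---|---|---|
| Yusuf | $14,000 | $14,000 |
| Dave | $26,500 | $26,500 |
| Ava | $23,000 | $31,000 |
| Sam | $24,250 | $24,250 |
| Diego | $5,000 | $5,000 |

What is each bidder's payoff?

Sorted high to low: Ava $31,000, then Dave $26,500, then Sam $24,250, then Yusuf $14,000, then Diego $5,000.
Ava has the top bid and wins; the price is the second-highest bid, $26,500.
Ava's payoff = $23,000 − $26,500 = -$3,500. All other bidders lose, so their payoff is 0.

Payoffs: Yusuf $0, Dave $0, Ava -$3,500, Sam $0, Diego $0.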